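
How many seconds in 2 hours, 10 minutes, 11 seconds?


7811 seconds

Hours: 2 × 3600 = 7200
Minutes: 10 × 60 = 600
Seconds: 11
Total = 7200 + 600 + 11 = 7811


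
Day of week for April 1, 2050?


Zeller's congruence:
q=1, m=4, k=50, j=20
h = (1 + ⌊13×5/5⌋ + 50 + ⌊50/4⌋ + ⌊20/4⌋ - 2×20) mod 7
= (1 + 13 + 50 + 12 + 5 - 40) mod 7
= 41 mod 7 = 6
h=6 → Friday

Friday


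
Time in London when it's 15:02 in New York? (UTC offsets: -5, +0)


Time difference = UTC+0 - UTC-5 = +5 hours
New hour = (15 + 5) mod 24
= 20 mod 24 = 20
Minutes unchanged → 20:02

20:02


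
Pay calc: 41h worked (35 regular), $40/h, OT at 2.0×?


Regular: 35h × $40 = $1400.00
Overtime: 41 - 35 = 6h
OT pay: 6h × $40 × 2.0 = $480.00
Total = $1400.00 + $480.00 = $1880.00

$1880.00


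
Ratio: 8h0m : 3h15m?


32:13 (2.46)

Duration 1: 480 minutes
Duration 2: 195 minutes
Ratio = 480:195
GCD = 15
Simplified = 32:13
As a decimal: 32/13 ≈ 2.46


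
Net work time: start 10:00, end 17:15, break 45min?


6h 30m (390 minutes)

Total time = (17×60+15) - (10×60+0)
= 1035 - 600 = 435 min
Minus break: 435 - 45 = 390 min
= 6h 30m


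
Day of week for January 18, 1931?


Zeller's congruence:
q=18, m=13, k=30, j=19
h = (18 + ⌊13×14/5⌋ + 30 + ⌊30/4⌋ + ⌊19/4⌋ - 2×19) mod 7
= (18 + 36 + 30 + 7 + 4 - 38) mod 7
= 57 mod 7 = 1
h=1 → Sunday

Sunday


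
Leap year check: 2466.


No

Rules: divisible by 4 AND (not by 100 OR by 400)
2466 ÷ 4 = 616 remainder 2 → not divisible by 4
Not divisible by 4 → not a leap year


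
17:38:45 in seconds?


63525 seconds

Hours: 17 × 3600 = 61200
Minutes: 38 × 60 = 2280
Seconds: 45
Total = 61200 + 2280 + 45 = 63525


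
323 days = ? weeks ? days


46 weeks 1 days

Weeks: 323 ÷ 7 = 46 remainder 1


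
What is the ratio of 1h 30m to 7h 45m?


Duration 1: 90 minutes
Duration 2: 465 minutes
Ratio = 90:465
GCD = 15
Simplified = 6:31
As a decimal: 6/31 ≈ 0.19

6:31 (0.19)


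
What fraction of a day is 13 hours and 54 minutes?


0.5792 (57.92%)

Total minutes: 13×60 + 54 = 834
Day = 24×60 = 1440 minutes
Fraction = 834/1440 ≈ 0.5792
As a percentage: 834/1440 × 100 ≈ 57.92%


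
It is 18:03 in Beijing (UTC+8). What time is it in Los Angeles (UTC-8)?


02:03

Time difference = UTC-8 - UTC+8 = -16 hours
New hour = (18 -16) mod 24
= 2 mod 24 = 2
Minutes unchanged → 02:03


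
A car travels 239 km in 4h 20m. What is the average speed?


Distance: 239 km
Time: 4h 20m = 260 min = 260/60 = 13/3 hours
Speed = 239 ÷ (13/3) = 239 × 3 / 13 = 717/13 ≈ 55.2 km/h

55.2 km/h


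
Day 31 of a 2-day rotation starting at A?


Shifts: A, B
Start: A (index 0)
Day 31: (0 + 31 - 1) mod 2
= 30 mod 2
= 0
Index 0 → shift A

Shift A


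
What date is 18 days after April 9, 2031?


April 27, 2031

Start: April 9, 2031
Add 18 days
April 9 + 18 = April 27, 2031


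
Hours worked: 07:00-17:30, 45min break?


Total time = (17×60+30) - (7×60+0)
= 1050 - 420 = 630 min
Minus break: 630 - 45 = 585 min
= 9h 45m

9h 45m (585 minutes)


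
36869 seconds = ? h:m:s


Hours: 36869 ÷ 3600 = 10 remainder 869
Minutes: 869 ÷ 60 = 14 remainder 29
Seconds: 29

10h 14m 29s


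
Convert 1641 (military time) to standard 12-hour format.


Hour: 16
16 - 12 = 4 → PM

4:41 PM


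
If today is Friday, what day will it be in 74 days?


Tuesday

Start: Friday (index 4)
(4 + 74) mod 7
= 78 mod 7
= 1
Index 1 → Tuesday


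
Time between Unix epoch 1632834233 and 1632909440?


Difference = 1632909440 - 1632834233 = 75207 seconds
In hours: 75207 / 3600 ≈ 20.9
In days: 75207 / 86400 ≈ 0.87

75207 seconds (20.9 hours / 0.87 days)


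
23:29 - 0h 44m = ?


Start: 1409 minutes from midnight
Subtract: 44 minutes
Remaining: 1409 - 44 = 1365
Hours: 22, Minutes: 45

22:45


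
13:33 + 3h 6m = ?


Start: 813 minutes from midnight
Add: 186 minutes
Total: 999 minutes
Hours: 999 ÷ 60 = 16 remainder 39

16:39


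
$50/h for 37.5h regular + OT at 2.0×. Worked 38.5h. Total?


Regular: 37.5h × $50 = $1875.00
Overtime: 38.5 - 37.5 = 1.0h
OT pay: 1.0h × $50 × 2.0 = $100.00
Total = $1875.00 + $100.00 = $1975.00

$1975.00


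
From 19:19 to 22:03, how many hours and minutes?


End time in minutes: 22×60 + 3 = 1323
Start time in minutes: 19×60 + 19 = 1159
Difference = 1323 - 1159 = 164 minutes
= 2 hours 44 minutes

2h 44m


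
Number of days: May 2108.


Month: May (month 5)
May has 31 days

31 days


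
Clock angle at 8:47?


Hour hand = 8×30 + 47×0.5 = 263.5°
Minute hand = 47×6 = 282°
Difference = |263.5 - 282| = 18.5°

18.5°


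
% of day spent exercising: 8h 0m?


Time: 480 minutes
Day: 1440 minutes
Percentage = (480/1440) × 100 ≈ 33.3%

33.3%


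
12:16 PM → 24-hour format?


Input: 12:16 PM
12 PM → 12 (noon)

12:16


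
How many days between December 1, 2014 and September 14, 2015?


287 days

From December 1, 2014 to September 14, 2015
Rest of December 2014: 31 - 1 = 30
Full months: January 31, February 2015 28, March 31, April 30, May 31, June 30, July 31, August 31
Days into September 2015: 14
Total = 30 + 31 + 28 + 31 + 30 + 31 + 30 + 31 + 31 + 14 = 287 days


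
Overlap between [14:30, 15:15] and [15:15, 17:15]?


Meeting A: 870-915 (in minutes from midnight)
Meeting B: 915-1035
Overlap start = max(870, 915) = 915
Overlap end = min(915, 1035) = 915
Overlap = max(0, 915 - 915) = 0 min

0 minutes


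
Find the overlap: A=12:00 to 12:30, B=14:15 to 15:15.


Meeting A: 720-750 (in minutes from midnight)
Meeting B: 855-915
Overlap start = max(720, 855) = 855
Overlap end = min(750, 915) = 750
Overlap = max(0, 750 - 855) = 0 min

0 minutes


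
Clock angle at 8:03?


136.5°

Hour hand = 8×30 + 3×0.5 = 241.5°
Minute hand = 3×6 = 18°
Difference = |241.5 - 18| = 223.5°
Since > 180°: 360 - 223.5 = 136.5°


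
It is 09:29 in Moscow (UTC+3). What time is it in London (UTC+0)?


Time difference = UTC+0 - UTC+3 = -3 hours
New hour = (9 -3) mod 24
= 6 mod 24 = 6
Minutes unchanged → 06:29

06:29


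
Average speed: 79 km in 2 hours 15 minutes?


Distance: 79 km
Time: 2h 15m = 135 min = 135/60 = 9/4 hours
Speed = 79 ÷ (9/4) = 79 × 4 / 9 = 316/9 ≈ 35.1 km/h

35.1 km/h


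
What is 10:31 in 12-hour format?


Hour: 10
10 < 12 → AM

10:31 AM


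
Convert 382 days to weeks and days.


54 weeks 4 days

Weeks: 382 ÷ 7 = 54 remainder 4


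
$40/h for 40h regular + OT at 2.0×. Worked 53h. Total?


Regular: 40h × $40 = $1600.00
Overtime: 53 - 40 = 13h
OT pay: 13h × $40 × 2.0 = $1040.00
Total = $1600.00 + $1040.00 = $2640.00

$2640.00


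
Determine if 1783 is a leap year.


No

Rules: divisible by 4 AND (not by 100 OR by 400)
1783 ÷ 4 = 445 remainder 3 → not divisible by 4
Not divisible by 4 → not a leap year


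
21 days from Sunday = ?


Start: Sunday (index 6)
(6 + 21) mod 7
= 27 mod 7
= 6
Index 6 → Sunday

Sunday


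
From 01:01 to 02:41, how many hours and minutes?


1h 40m

End time in minutes: 2×60 + 41 = 161
Start time in minutes: 1×60 + 1 = 61
Difference = 161 - 61 = 100 minutes
= 1 hours 40 minutes


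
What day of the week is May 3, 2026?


Sunday

Zeller's congruence:
q=3, m=5, k=26, j=20
h = (3 + ⌊13×6/5⌋ + 26 + ⌊26/4⌋ + ⌊20/4⌋ - 2×20) mod 7
= (3 + 15 + 26 + 6 + 5 - 40) mod 7
= 15 mod 7 = 1
h=1 → Sunday


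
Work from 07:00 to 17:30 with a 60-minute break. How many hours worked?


9h 30m (570 minutes)

Total time = (17×60+30) - (7×60+0)
= 1050 - 420 = 630 min
Minus break: 630 - 60 = 570 min
= 9h 30m


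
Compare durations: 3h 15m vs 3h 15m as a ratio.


1:1 (1.00)

Duration 1: 195 minutes
Duration 2: 195 minutes
Ratio = 195:195
GCD = 195
Simplified = 1:1
As a decimal: 1/1 = 1.00


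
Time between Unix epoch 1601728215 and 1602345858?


Difference = 1602345858 - 1601728215 = 617643 seconds
In hours: 617643 / 3600 ≈ 171.6
In days: 617643 / 86400 ≈ 7.15

617643 seconds (171.6 hours / 7.15 days)


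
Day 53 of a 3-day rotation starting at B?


Shifts: A, B, C
Start: B (index 1)
Day 53: (1 + 53 - 1) mod 3
= 53 mod 3
= 2
Index 2 → shift C

Shift C


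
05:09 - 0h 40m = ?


Start: 309 minutes from midnight
Subtract: 40 minutes
Remaining: 309 - 40 = 269
Hours: 4, Minutes: 29

04:29


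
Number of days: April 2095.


Month: April (month 4)
April has 30 days

30 days


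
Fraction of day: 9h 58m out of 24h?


0.4153 (41.53%)

Total minutes: 9×60 + 58 = 598
Day = 24×60 = 1440 minutes
Fraction = 598/1440 ≈ 0.4153
As a percentage: 598/1440 × 100 ≈ 41.53%


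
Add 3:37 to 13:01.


Start: 781 minutes from midnight
Add: 217 minutes
Total: 998 minutes
Hours: 998 ÷ 60 = 16 remainder 38

16:38


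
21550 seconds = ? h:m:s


Hours: 21550 ÷ 3600 = 5 remainder 3550
Minutes: 3550 ÷ 60 = 59 remainder 10
Seconds: 10

5h 59m 10s


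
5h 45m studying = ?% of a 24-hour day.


24.0%

Time: 345 minutes
Day: 1440 minutes
Percentage = (345/1440) × 100 ≈ 24.0%


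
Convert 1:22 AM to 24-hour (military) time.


01:22

Input: 1:22 AM
AM hour stays: 1


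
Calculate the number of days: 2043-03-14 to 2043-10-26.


226 days

From March 14, 2043 to October 26, 2043
Rest of March 2043: 31 - 14 = 17
Full months: April 30, May 31, June 30, July 31, August 31, September 30
Days into October 2043: 26
Total = 17 + 30 + 31 + 30 + 31 + 31 + 30 + 26 = 226 days


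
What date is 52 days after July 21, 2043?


September 11, 2043

Start: July 21, 2043
Add 52 days
July 21 → August 1: 31 - 21 + 1 = 11 days (52 - 11 = 41 left)
August 1 → September 1: 31 - 1 + 1 = 31 days (41 - 31 = 10 left)
September 1 + 10 = September 11, 2043


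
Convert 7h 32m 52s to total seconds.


27172 seconds

Hours: 7 × 3600 = 25200
Minutes: 32 × 60 = 1920
Seconds: 52
Total = 25200 + 1920 + 52 = 27172


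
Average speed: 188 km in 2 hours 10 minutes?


Distance: 188 km
Time: 2h 10m = 130 min = 130/60 = 13/6 hours
Speed = 188 ÷ (13/6) = 188 × 6 / 13 = 1128/13 ≈ 86.8 km/h

86.8 km/h


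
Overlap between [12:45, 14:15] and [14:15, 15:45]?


0 minutes

Meeting A: 765-855 (in minutes from midnight)
Meeting B: 855-945
Overlap start = max(765, 855) = 855
Overlap end = min(855, 945) = 855
Overlap = max(0, 855 - 855) = 0 min


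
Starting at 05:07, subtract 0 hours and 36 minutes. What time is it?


04:31

Start: 307 minutes from midnight
Subtract: 36 minutes
Remaining: 307 - 36 = 271
Hours: 4, Minutes: 31


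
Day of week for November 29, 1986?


Zeller's congruence:
q=29, m=11, k=86, j=19
h = (29 + ⌊13×12/5⌋ + 86 + ⌊86/4⌋ + ⌊19/4⌋ - 2×19) mod 7
= (29 + 31 + 86 + 21 + 4 - 38) mod 7
= 133 mod 7 = 0
h=0 → Saturday

Saturday


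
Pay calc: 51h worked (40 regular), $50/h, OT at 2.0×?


Regular: 40h × $50 = $2000.00
Overtime: 51 - 40 = 11h
OT pay: 11h × $50 × 2.0 = $1100.00
Total = $2000.00 + $1100.00 = $3100.00

$3100.00


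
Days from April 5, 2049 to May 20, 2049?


From April 5, 2049 to May 20, 2049
Rest of April 2049: 30 - 5 = 25
Days into May 2049: 20
Total = 25 + 20 = 45 days

45 days


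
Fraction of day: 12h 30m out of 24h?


Total minutes: 12×60 + 30 = 750
Day = 24×60 = 1440 minutes
Fraction = 750/1440 ≈ 0.5208
As a percentage: 750/1440 × 100 ≈ 52.08%

0.5208 (52.08%)


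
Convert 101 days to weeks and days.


Weeks: 101 ÷ 7 = 14 remainder 3

14 weeks 3 days


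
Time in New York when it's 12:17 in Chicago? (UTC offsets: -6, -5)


13:17

Time difference = UTC-5 - UTC-6 = +1 hours
New hour = (12 + 1) mod 24
= 13 mod 24 = 13
Minutes unchanged → 13:17


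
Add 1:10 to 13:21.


14:31

Start: 801 minutes from midnight
Add: 70 minutes
Total: 871 minutes
Hours: 871 ÷ 60 = 14 remainder 31


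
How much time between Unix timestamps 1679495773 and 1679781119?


285346 seconds (79.3 hours / 3.30 days)

Difference = 1679781119 - 1679495773 = 285346 seconds
In hours: 285346 / 3600 ≈ 79.3
In days: 285346 / 86400 ≈ 3.30


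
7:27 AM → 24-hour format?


Input: 7:27 AM
AM hour stays: 7

07:27


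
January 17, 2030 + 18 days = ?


February 4, 2030

Start: January 17, 2030
Add 18 days
January 17 → February 1: 31 - 17 + 1 = 15 days (18 - 15 = 3 left)
February 1 + 3 = February 4, 2030


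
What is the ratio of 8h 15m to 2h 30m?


Duration 1: 495 minutes
Duration 2: 150 minutes
Ratio = 495:150
GCD = 15
Simplified = 33:10
As a decimal: 33/10 = 3.30

33:10 (3.30)


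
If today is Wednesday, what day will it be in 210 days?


Start: Wednesday (index 2)
(2 + 210) mod 7
= 212 mod 7
= 2
Index 2 → Wednesday

Wednesday


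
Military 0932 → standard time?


9:32 AM

Hour: 9
9 < 12 → AM


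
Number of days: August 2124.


Month: August (month 8)
August has 31 days

31 days


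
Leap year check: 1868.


Yes

Rules: divisible by 4 AND (not by 100 OR by 400)
1868 ÷ 4 = 467 exactly → divisible by 4
1868 ÷ 100 = 18 remainder 68 → not divisible by 100
Divisible by 4 but not by 100 → leap year


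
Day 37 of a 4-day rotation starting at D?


Shift D

Shifts: A, B, C, D
Start: D (index 3)
Day 37: (3 + 37 - 1) mod 4
= 39 mod 4
= 3
Index 3 → shift D


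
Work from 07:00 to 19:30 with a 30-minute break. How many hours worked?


Total time = (19×60+30) - (7×60+0)
= 1170 - 420 = 750 min
Minus break: 750 - 30 = 720 min
= 12h 0m

12h 0m (720 minutes)


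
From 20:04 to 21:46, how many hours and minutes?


1h 42m

End time in minutes: 21×60 + 46 = 1306
Start time in minutes: 20×60 + 4 = 1204
Difference = 1306 - 1204 = 102 minutes
= 1 hours 42 minutes


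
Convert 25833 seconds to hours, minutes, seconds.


7h 10m 33s

Hours: 25833 ÷ 3600 = 7 remainder 633
Minutes: 633 ÷ 60 = 10 remainder 33
Seconds: 33


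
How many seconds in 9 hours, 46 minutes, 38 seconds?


Hours: 9 × 3600 = 32400
Minutes: 46 × 60 = 2760
Seconds: 38
Total = 32400 + 2760 + 38 = 35198

35198 seconds


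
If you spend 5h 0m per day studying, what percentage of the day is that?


20.8%

Time: 300 minutes
Day: 1440 minutes
Percentage = (300/1440) × 100 ≈ 20.8%


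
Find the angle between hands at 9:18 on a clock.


171.0°

Hour hand = 9×30 + 18×0.5 = 279.0°
Minute hand = 18×6 = 108°
Difference = |279.0 - 108| = 171.0°


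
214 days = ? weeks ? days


30 weeks 4 days

Weeks: 214 ÷ 7 = 30 remainder 4


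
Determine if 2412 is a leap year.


Yes

Rules: divisible by 4 AND (not by 100 OR by 400)
2412 ÷ 4 = 603 exactly → divisible by 4
2412 ÷ 100 = 24 remainder 12 → not divisible by 100
Divisible by 4 but not by 100 → leap year


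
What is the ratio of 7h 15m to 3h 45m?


29:15 (1.93)

Duration 1: 435 minutes
Duration 2: 225 minutes
Ratio = 435:225
GCD = 15
Simplified = 29:15
As a decimal: 29/15 ≈ 1.93


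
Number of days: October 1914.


31 days

Month: October (month 10)
October has 31 days


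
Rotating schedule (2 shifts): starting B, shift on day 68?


Shifts: A, B
Start: B (index 1)
Day 68: (1 + 68 - 1) mod 2
= 68 mod 2
= 0
Index 0 → shift A

Shift A


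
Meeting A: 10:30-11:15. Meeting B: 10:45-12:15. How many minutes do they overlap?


30 minutes

Meeting A: 630-675 (in minutes from midnight)
Meeting B: 645-735
Overlap start = max(630, 645) = 645
Overlap end = min(675, 735) = 675
Overlap = max(0, 675 - 645) = 30 min


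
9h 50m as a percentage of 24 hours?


Total minutes: 9×60 + 50 = 590
Day = 24×60 = 1440 minutes
Fraction = 590/1440 ≈ 0.4097
As a percentage: 590/1440 × 100 ≈ 40.97%

0.4097 (40.97%)


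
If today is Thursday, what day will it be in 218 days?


Friday

Start: Thursday (index 3)
(3 + 218) mod 7
= 221 mod 7
= 4
Index 4 → Friday


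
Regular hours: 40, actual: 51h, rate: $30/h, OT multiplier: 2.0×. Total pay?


Regular: 40h × $30 = $1200.00
Overtime: 51 - 40 = 11h
OT pay: 11h × $30 × 2.0 = $660.00
Total = $1200.00 + $660.00 = $1860.00

$1860.00


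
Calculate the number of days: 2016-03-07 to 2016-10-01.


From March 7, 2016 to October 1, 2016
Rest of March 2016: 31 - 7 = 24
Full months: April 30, May 31, June 30, July 31, August 31, September 30
Days into October 2016: 1
Total = 24 + 30 + 31 + 30 + 31 + 31 + 30 + 1 = 208 days

208 days


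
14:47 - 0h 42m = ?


Start: 887 minutes from midnight
Subtract: 42 minutes
Remaining: 887 - 42 = 845
Hours: 14, Minutes: 5

14:05


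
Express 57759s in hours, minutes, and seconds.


16h 2m 39s

Hours: 57759 ÷ 3600 = 16 remainder 159
Minutes: 159 ÷ 60 = 2 remainder 39
Seconds: 39


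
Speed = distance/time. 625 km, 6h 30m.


Distance: 625 km
Time: 6h 30m = 390 min = 390/60 = 13/2 hours
Speed = 625 ÷ (13/2) = 625 × 2 / 13 = 1250/13 ≈ 96.2 km/h

96.2 km/h


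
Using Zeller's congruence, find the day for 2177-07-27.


Zeller's congruence:
q=27, m=7, k=77, j=21
h = (27 + ⌊13×8/5⌋ + 77 + ⌊77/4⌋ + ⌊21/4⌋ - 2×21) mod 7
= (27 + 20 + 77 + 19 + 5 - 42) mod 7
= 106 mod 7 = 1
h=1 → Sunday

Sunday


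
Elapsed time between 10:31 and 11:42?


End time in minutes: 11×60 + 42 = 702
Start time in minutes: 10×60 + 31 = 631
Difference = 702 - 631 = 71 minutes
= 1 hours 11 minutes

1h 11m


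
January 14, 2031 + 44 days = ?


Start: January 14, 2031
Add 44 days
January 14 → February 1: 31 - 14 + 1 = 18 days (44 - 18 = 26 left)
February 1 + 26 = February 27, 2031

February 27, 2031


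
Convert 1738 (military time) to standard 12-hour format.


Hour: 17
17 - 12 = 5 → PM

5:38 PM


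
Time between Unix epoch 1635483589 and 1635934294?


Difference = 1635934294 - 1635483589 = 450705 seconds
In hours: 450705 / 3600 ≈ 125.2
In days: 450705 / 86400 ≈ 5.22

450705 seconds (125.2 hours / 5.22 days)


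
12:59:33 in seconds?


46773 seconds

Hours: 12 × 3600 = 43200
Minutes: 59 × 60 = 3540
Seconds: 33
Total = 43200 + 3540 + 33 = 46773


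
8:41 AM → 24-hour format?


08:41

Input: 8:41 AM
AM hour stays: 8


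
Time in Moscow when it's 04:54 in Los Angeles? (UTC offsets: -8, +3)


Time difference = UTC+3 - UTC-8 = +11 hours
New hour = (4 + 11) mod 24
= 15 mod 24 = 15
Minutes unchanged → 15:54

15:54


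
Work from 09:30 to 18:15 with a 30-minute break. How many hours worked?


Total time = (18×60+15) - (9×60+30)
= 1095 - 570 = 525 min
Minus break: 525 - 30 = 495 min
= 8h 15m

8h 15m (495 minutes)


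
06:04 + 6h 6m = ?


Start: 364 minutes from midnight
Add: 366 minutes
Total: 730 minutes
Hours: 730 ÷ 60 = 12 remainder 10

12:10


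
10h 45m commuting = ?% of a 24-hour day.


Time: 645 minutes
Day: 1440 minutes
Percentage = (645/1440) × 100 ≈ 44.8%

44.8%


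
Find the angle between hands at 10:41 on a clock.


Hour hand = 10×30 + 41×0.5 = 320.5°
Minute hand = 41×6 = 246°
Difference = |320.5 - 246| = 74.5°

74.5°


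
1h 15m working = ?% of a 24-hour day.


Time: 75 minutes
Day: 1440 minutes
Percentage = (75/1440) × 100 ≈ 5.2%

5.2%


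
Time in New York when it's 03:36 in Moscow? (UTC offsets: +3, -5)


19:36 (previous day)

Time difference = UTC-5 - UTC+3 = -8 hours
New hour = (3 -8) mod 24
= -5 mod 24 = 19
Minutes unchanged → 19:36; -5 < 0 → previous day


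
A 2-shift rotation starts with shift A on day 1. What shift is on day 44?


Shifts: A, B
Start: A (index 0)
Day 44: (0 + 44 - 1) mod 2
= 43 mod 2
= 1
Index 1 → shift B

Shift B


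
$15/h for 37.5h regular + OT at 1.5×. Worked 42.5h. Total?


$675.00

Regular: 37.5h × $15 = $562.50
Overtime: 42.5 - 37.5 = 5.0h
OT pay: 5.0h × $15 × 1.5 = $112.50
Total = $562.50 + $112.50 = $675.00


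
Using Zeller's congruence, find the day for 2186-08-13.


Sunday

Zeller's congruence:
q=13, m=8, k=86, j=21
h = (13 + ⌊13×9/5⌋ + 86 + ⌊86/4⌋ + ⌊21/4⌋ - 2×21) mod 7
= (13 + 23 + 86 + 21 + 5 - 42) mod 7
= 106 mod 7 = 1
h=1 → Sunday


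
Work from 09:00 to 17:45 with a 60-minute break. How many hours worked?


7h 45m (465 minutes)

Total time = (17×60+45) - (9×60+0)
= 1065 - 540 = 525 min
Minus break: 525 - 60 = 465 min
= 7h 45m


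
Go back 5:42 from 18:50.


13:08

Start: 1130 minutes from midnight
Subtract: 342 minutes
Remaining: 1130 - 342 = 788
Hours: 13, Minutes: 8


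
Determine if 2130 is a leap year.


Rules: divisible by 4 AND (not by 100 OR by 400)
2130 ÷ 4 = 532 remainder 2 → not divisible by 4
Not divisible by 4 → not a leap year

No


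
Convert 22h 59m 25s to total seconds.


82765 seconds

Hours: 22 × 3600 = 79200
Minutes: 59 × 60 = 3540
Seconds: 25
Total = 79200 + 3540 + 25 = 82765


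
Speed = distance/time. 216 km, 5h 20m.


40.5 km/h

Distance: 216 km
Time: 5h 20m = 320 min = 320/60 = 16/3 hours
Speed = 216 ÷ (16/3) = 216 × 3 / 16 = 648/16 = 40.5 km/h


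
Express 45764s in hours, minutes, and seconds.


Hours: 45764 ÷ 3600 = 12 remainder 2564
Minutes: 2564 ÷ 60 = 42 remainder 44
Seconds: 44

12h 42m 44s


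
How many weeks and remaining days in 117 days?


16 weeks 5 days

Weeks: 117 ÷ 7 = 16 remainder 5


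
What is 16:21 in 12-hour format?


4:21 PM

Hour: 16
16 - 12 = 4 → PM


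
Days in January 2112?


31 days

Month: January (month 1)
January has 31 days


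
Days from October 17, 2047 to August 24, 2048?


From October 17, 2047 to August 24, 2048
Rest of October 2047: 31 - 17 = 14
Full months: November 30, December 31, January 31, February 2048 29, March 31, April 30, May 31, June 30, July 31
Days into August 2048: 24
Total = 14 + 30 + 31 + 31 + 29 + 31 + 30 + 31 + 30 + 31 + 24 = 312 days

312 days


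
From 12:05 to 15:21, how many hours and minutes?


3h 16m

End time in minutes: 15×60 + 21 = 921
Start time in minutes: 12×60 + 5 = 725
Difference = 921 - 725 = 196 minutes
= 3 hours 16 minutes


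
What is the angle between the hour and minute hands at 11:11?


90.5°

Hour hand = 11×30 + 11×0.5 = 335.5°
Minute hand = 11×6 = 66°
Difference = |335.5 - 66| = 269.5°
Since > 180°: 360 - 269.5 = 90.5°


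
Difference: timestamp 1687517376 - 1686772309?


745067 seconds (207.0 hours / 8.62 days)

Difference = 1687517376 - 1686772309 = 745067 seconds
In hours: 745067 / 3600 ≈ 207.0
In days: 745067 / 86400 ≈ 8.62


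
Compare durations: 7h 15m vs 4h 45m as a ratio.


Duration 1: 435 minutes
Duration 2: 285 minutes
Ratio = 435:285
GCD = 15
Simplified = 29:19
As a decimal: 29/19 ≈ 1.53

29:19 (1.53)


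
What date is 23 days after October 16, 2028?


Start: October 16, 2028
Add 23 days
October 16 → November 1: 31 - 16 + 1 = 16 days (23 - 16 = 7 left)
November 1 + 7 = November 8, 2028

November 8, 2028


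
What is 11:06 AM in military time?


11:06

Input: 11:06 AM
AM hour stays: 11


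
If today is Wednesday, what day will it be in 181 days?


Start: Wednesday (index 2)
(2 + 181) mod 7
= 183 mod 7
= 1
Index 1 → Tuesday

Tuesday


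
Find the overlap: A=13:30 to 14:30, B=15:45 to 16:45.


0 minutes

Meeting A: 810-870 (in minutes from midnight)
Meeting B: 945-1005
Overlap start = max(810, 945) = 945
Overlap end = min(870, 1005) = 870
Overlap = max(0, 870 - 945) = 0 min


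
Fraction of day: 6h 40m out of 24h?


Total minutes: 6×60 + 40 = 400
Day = 24×60 = 1440 minutes
Fraction = 400/1440 ≈ 0.2778
As a percentage: 400/1440 × 100 ≈ 27.78%

0.2778 (27.78%)


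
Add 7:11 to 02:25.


Start: 145 minutes from midnight
Add: 431 minutes
Total: 576 minutes
Hours: 576 ÷ 60 = 9 remainder 36

09:36


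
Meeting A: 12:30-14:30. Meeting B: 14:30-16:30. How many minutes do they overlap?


Meeting A: 750-870 (in minutes from midnight)
Meeting B: 870-990
Overlap start = max(750, 870) = 870
Overlap end = min(870, 990) = 870
Overlap = max(0, 870 - 870) = 0 min

0 minutes


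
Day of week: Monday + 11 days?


Start: Monday (index 0)
(0 + 11) mod 7
= 11 mod 7
= 4
Index 4 → Friday

Friday


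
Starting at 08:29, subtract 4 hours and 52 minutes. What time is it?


03:37

Start: 509 minutes from midnight
Subtract: 292 minutes
Remaining: 509 - 292 = 217
Hours: 3, Minutes: 37


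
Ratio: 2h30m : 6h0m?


5:12 (0.42)

Duration 1: 150 minutes
Duration 2: 360 minutes
Ratio = 150:360
GCD = 30
Simplified = 5:12
As a decimal: 5/12 ≈ 0.42


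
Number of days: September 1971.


Month: September (month 9)
September has 30 days

30 days


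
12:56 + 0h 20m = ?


13:16

Start: 776 minutes from midnight
Add: 20 minutes
Total: 796 minutes
Hours: 796 ÷ 60 = 13 remainder 16


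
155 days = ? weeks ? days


Weeks: 155 ÷ 7 = 22 remainder 1

22 weeks 1 days


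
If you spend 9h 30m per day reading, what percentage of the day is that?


39.6%

Time: 570 minutes
Day: 1440 minutes
Percentage = (570/1440) × 100 ≈ 39.6%


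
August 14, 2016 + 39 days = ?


Start: August 14, 2016
Add 39 days
August 14 → September 1: 31 - 14 + 1 = 18 days (39 - 18 = 21 left)
September 1 + 21 = September 22, 2016

September 22, 2016


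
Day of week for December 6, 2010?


Monday

Zeller's congruence:
q=6, m=12, k=10, j=20
h = (6 + ⌊13×13/5⌋ + 10 + ⌊10/4⌋ + ⌊20/4⌋ - 2×20) mod 7
= (6 + 33 + 10 + 2 + 5 - 40) mod 7
= 16 mod 7 = 2
h=2 → Monday


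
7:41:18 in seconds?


Hours: 7 × 3600 = 25200
Minutes: 41 × 60 = 2460
Seconds: 18
Total = 25200 + 2460 + 18 = 27678

27678 seconds


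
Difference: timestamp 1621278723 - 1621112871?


Difference = 1621278723 - 1621112871 = 165852 seconds
In hours: 165852 / 3600 ≈ 46.1
In days: 165852 / 86400 ≈ 1.92

165852 seconds (46.1 hours / 1.92 days)


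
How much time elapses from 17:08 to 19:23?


2h 15m

End time in minutes: 19×60 + 23 = 1163
Start time in minutes: 17×60 + 8 = 1028
Difference = 1163 - 1028 = 135 minutes
= 2 hours 15 minutes


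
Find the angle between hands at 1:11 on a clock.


Hour hand = 1×30 + 11×0.5 = 35.5°
Minute hand = 11×6 = 66°
Difference = |35.5 - 66| = 30.5°

30.5°


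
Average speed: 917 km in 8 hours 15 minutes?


111.2 km/h

Distance: 917 km
Time: 8h 15m = 495 min = 495/60 = 33/4 hours
Speed = 917 ÷ (33/4) = 917 × 4 / 33 = 3668/33 ≈ 111.2 km/h


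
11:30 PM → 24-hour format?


Input: 11:30 PM
PM: 11 + 12 = 23

23:30


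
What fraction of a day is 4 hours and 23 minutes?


Total minutes: 4×60 + 23 = 263
Day = 24×60 = 1440 minutes
Fraction = 263/1440 ≈ 0.1826
As a percentage: 263/1440 × 100 ≈ 18.26%

0.1826 (18.26%)


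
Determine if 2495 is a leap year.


Rules: divisible by 4 AND (not by 100 OR by 400)
2495 ÷ 4 = 623 remainder 3 → not divisible by 4
Not divisible by 4 → not a leap year

No


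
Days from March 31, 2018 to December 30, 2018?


From March 31, 2018 to December 30, 2018
Rest of March 2018: 31 - 31 = 0
Full months: April 30, May 31, June 30, July 31, August 31, September 30, October 31, November 30
Days into December 2018: 30
Total = 0 + 30 + 31 + 30 + 31 + 31 + 30 + 31 + 30 + 30 = 274 days

274 days


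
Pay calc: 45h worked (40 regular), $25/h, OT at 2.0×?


Regular: 40h × $25 = $1000.00
Overtime: 45 - 40 = 5h
OT pay: 5h × $25 × 2.0 = $250.00
Total = $1000.00 + $250.00 = $1250.00

$1250.00


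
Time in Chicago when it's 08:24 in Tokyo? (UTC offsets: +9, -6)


Time difference = UTC-6 - UTC+9 = -15 hours
New hour = (8 -15) mod 24
= -7 mod 24 = 17
Minutes unchanged → 17:24; -7 < 0 → previous day

17:24 (previous day)


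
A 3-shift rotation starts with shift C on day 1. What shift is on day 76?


Shifts: A, B, C
Start: C (index 2)
Day 76: (2 + 76 - 1) mod 3
= 77 mod 3
= 2
Index 2 → shift C

Shift C


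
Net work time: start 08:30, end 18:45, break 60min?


9h 15m (555 minutes)

Total time = (18×60+45) - (8×60+30)
= 1125 - 510 = 615 min
Minus break: 615 - 60 = 555 min
= 9h 15m


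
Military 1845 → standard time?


6:45 PM

Hour: 18
18 - 12 = 6 → PM


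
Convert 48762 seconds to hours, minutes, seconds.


Hours: 48762 ÷ 3600 = 13 remainder 1962
Minutes: 1962 ÷ 60 = 32 remainder 42
Seconds: 42

13h 32m 42s


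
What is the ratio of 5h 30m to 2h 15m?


Duration 1: 330 minutes
Duration 2: 135 minutes
Ratio = 330:135
GCD = 15
Simplified = 22:9
As a decimal: 22/9 ≈ 2.44

22:9 (2.44)


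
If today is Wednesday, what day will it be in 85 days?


Start: Wednesday (index 2)
(2 + 85) mod 7
= 87 mod 7
= 3
Index 3 → Thursday

Thursday


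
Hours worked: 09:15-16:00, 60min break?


Total time = (16×60+0) - (9×60+15)
= 960 - 555 = 405 min
Minus break: 405 - 60 = 345 min
= 5h 45m

5h 45m (345 minutes)


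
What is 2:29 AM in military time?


Input: 2:29 AM
AM hour stays: 2

02:29


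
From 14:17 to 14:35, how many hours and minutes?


0h 18m

End time in minutes: 14×60 + 35 = 875
Start time in minutes: 14×60 + 17 = 857
Difference = 875 - 857 = 18 minutes
= 0 hours 18 minutes


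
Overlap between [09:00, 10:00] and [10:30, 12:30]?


Meeting A: 540-600 (in minutes from midnight)
Meeting B: 630-750
Overlap start = max(540, 630) = 630
Overlap end = min(600, 750) = 600
Overlap = max(0, 600 - 630) = 0 min

0 minutes


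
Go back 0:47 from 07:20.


06:33

Start: 440 minutes from midnight
Subtract: 47 minutes
Remaining: 440 - 47 = 393
Hours: 6, Minutes: 33


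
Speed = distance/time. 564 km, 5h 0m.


Distance: 564 km
Time: 5 hours
Speed = 564 / 5 = 112.8 km/h

112.8 km/h


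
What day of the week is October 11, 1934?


Zeller's congruence:
q=11, m=10, k=34, j=19
h = (11 + ⌊13×11/5⌋ + 34 + ⌊34/4⌋ + ⌊19/4⌋ - 2×19) mod 7
= (11 + 28 + 34 + 8 + 4 - 38) mod 7
= 47 mod 7 = 5
h=5 → Thursday

Thursday


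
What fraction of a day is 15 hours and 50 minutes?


0.6597 (65.97%)

Total minutes: 15×60 + 50 = 950
Day = 24×60 = 1440 minutes
Fraction = 950/1440 ≈ 0.6597
As a percentage: 950/1440 × 100 ≈ 65.97%


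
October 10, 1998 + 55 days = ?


Start: October 10, 1998
Add 55 days
October 10 → November 1: 31 - 10 + 1 = 22 days (55 - 22 = 33 left)
November 1 → December 1: 30 - 1 + 1 = 30 days (33 - 30 = 3 left)
December 1 + 3 = December 4, 1998

December 4, 1998


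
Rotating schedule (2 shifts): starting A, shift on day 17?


Shift A

Shifts: A, B
Start: A (index 0)
Day 17: (0 + 17 - 1) mod 2
= 16 mod 2
= 0
Index 0 → shift A


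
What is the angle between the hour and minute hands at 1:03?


13.5°

Hour hand = 1×30 + 3×0.5 = 31.5°
Minute hand = 3×6 = 18°
Difference = |31.5 - 18| = 13.5°


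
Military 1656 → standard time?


Hour: 16
16 - 12 = 4 → PM

4:56 PM


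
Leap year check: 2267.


No

Rules: divisible by 4 AND (not by 100 OR by 400)
2267 ÷ 4 = 566 remainder 3 → not divisible by 4
Not divisible by 4 → not a leap year


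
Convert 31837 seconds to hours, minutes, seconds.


Hours: 31837 ÷ 3600 = 8 remainder 3037
Minutes: 3037 ÷ 60 = 50 remainder 37
Seconds: 37

8h 50m 37s


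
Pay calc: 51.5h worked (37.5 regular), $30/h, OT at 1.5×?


Regular: 37.5h × $30 = $1125.00
Overtime: 51.5 - 37.5 = 14.0h
OT pay: 14.0h × $30 × 1.5 = $630.00
Total = $1125.00 + $630.00 = $1755.00

$1755.00


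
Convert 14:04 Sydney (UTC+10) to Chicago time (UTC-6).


Time difference = UTC-6 - UTC+10 = -16 hours
New hour = (14 -16) mod 24
= -2 mod 24 = 22
Minutes unchanged → 22:04; -2 < 0 → previous day

22:04 (previous day)


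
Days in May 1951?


Month: May (month 5)
May has 31 days

31 days


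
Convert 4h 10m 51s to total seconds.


15051 seconds

Hours: 4 × 3600 = 14400
Minutes: 10 × 60 = 600
Seconds: 51
Total = 14400 + 600 + 51 = 15051


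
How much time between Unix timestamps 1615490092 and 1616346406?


856314 seconds (237.9 hours / 9.91 days)

Difference = 1616346406 - 1615490092 = 856314 seconds
In hours: 856314 / 3600 ≈ 237.9
In days: 856314 / 86400 ≈ 9.91


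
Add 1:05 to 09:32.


Start: 572 minutes from midnight
Add: 65 minutes
Total: 637 minutes
Hours: 637 ÷ 60 = 10 remainder 37

10:37


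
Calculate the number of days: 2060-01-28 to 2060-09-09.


From January 28, 2060 to September 9, 2060
Rest of January 2060: 31 - 28 = 3
Full months: February 2060 29, March 31, April 30, May 31, June 30, July 31, August 31
Days into September 2060: 9
Total = 3 + 29 + 31 + 30 + 31 + 30 + 31 + 31 + 9 = 225 days

225 days


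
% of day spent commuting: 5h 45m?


24.0%

Time: 345 minutes
Day: 1440 minutes
Percentage = (345/1440) × 100 ≈ 24.0%


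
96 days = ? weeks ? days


13 weeks 5 days

Weeks: 96 ÷ 7 = 13 remainder 5


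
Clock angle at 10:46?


47.0°

Hour hand = 10×30 + 46×0.5 = 323.0°
Minute hand = 46×6 = 276°
Difference = |323.0 - 276| = 47.0°


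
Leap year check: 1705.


No

Rules: divisible by 4 AND (not by 100 OR by 400)
1705 ÷ 4 = 426 remainder 1 → not divisible by 4
Not divisible by 4 → not a leap year


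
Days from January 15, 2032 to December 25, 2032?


From January 15, 2032 to December 25, 2032
Rest of January 2032: 31 - 15 = 16
Full months: February 2032 29, March 31, April 30, May 31, June 30, July 31, August 31, September 30, October 31, November 30
Days into December 2032: 25
Total = 16 + 29 + 31 + 30 + 31 + 30 + 31 + 31 + 30 + 31 + 30 + 25 = 345 days

345 days


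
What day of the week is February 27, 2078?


Sunday

Zeller's congruence:
q=27, m=14, k=77, j=20
h = (27 + ⌊13×15/5⌋ + 77 + ⌊77/4⌋ + ⌊20/4⌋ - 2×20) mod 7
= (27 + 39 + 77 + 19 + 5 - 40) mod 7
= 127 mod 7 = 1
h=1 → Sunday


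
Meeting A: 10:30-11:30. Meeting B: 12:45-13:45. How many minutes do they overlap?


Meeting A: 630-690 (in minutes from midnight)
Meeting B: 765-825
Overlap start = max(630, 765) = 765
Overlap end = min(690, 825) = 690
Overlap = max(0, 690 - 765) = 0 min

0 minutes


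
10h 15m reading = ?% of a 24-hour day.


42.7%

Time: 615 minutes
Day: 1440 minutes
Percentage = (615/1440) × 100 ≈ 42.7%


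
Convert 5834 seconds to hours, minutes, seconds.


Hours: 5834 ÷ 3600 = 1 remainder 2234
Minutes: 2234 ÷ 60 = 37 remainder 14
Seconds: 14

1h 37m 14s


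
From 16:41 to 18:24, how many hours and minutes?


End time in minutes: 18×60 + 24 = 1104
Start time in minutes: 16×60 + 41 = 1001
Difference = 1104 - 1001 = 103 minutes
= 1 hours 43 minutes

1h 43m


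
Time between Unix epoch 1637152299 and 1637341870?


Difference = 1637341870 - 1637152299 = 189571 seconds
In hours: 189571 / 3600 ≈ 52.7
In days: 189571 / 86400 ≈ 2.19

189571 seconds (52.7 hours / 2.19 days)


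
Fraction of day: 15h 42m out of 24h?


0.6542 (65.42%)

Total minutes: 15×60 + 42 = 942
Day = 24×60 = 1440 minutes
Fraction = 942/1440 ≈ 0.6542
As a percentage: 942/1440 × 100 ≈ 65.42%


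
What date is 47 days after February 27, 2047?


April 15, 2047

Start: February 27, 2047
Add 47 days
February 27 → March 1: 28 - 27 + 1 = 2 days (47 - 2 = 45 left)
March 1 → April 1: 31 - 1 + 1 = 31 days (45 - 31 = 14 left)
April 1 + 14 = April 15, 2047


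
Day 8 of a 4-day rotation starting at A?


Shifts: A, B, C, D
Start: A (index 0)
Day 8: (0 + 8 - 1) mod 4
= 7 mod 4
= 3
Index 3 → shift D

Shift D


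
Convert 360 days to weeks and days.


Weeks: 360 ÷ 7 = 51 remainder 3

51 weeks 3 days


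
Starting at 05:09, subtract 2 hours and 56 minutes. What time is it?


Start: 309 minutes from midnight
Subtract: 176 minutes
Remaining: 309 - 176 = 133
Hours: 2, Minutes: 13

02:13


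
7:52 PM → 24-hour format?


Input: 7:52 PM
PM: 7 + 12 = 19

19:52


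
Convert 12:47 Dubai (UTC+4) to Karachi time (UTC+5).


13:47

Time difference = UTC+5 - UTC+4 = +1 hours
New hour = (12 + 1) mod 24
= 13 mod 24 = 13
Minutes unchanged → 13:47


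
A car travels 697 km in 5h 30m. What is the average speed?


126.7 km/h

Distance: 697 km
Time: 5h 30m = 330 min = 330/60 = 11/2 hours
Speed = 697 ÷ (11/2) = 697 × 2 / 11 = 1394/11 ≈ 126.7 km/h


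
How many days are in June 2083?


30 days

Month: June (month 6)
June has 30 days


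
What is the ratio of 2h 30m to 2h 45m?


Duration 1: 150 minutes
Duration 2: 165 minutes
Ratio = 150:165
GCD = 15
Simplified = 10:11
As a decimal: 10/11 ≈ 0.91

10:11 (0.91)


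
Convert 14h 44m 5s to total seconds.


53045 seconds

Hours: 14 × 3600 = 50400
Minutes: 44 × 60 = 2640
Seconds: 5
Total = 50400 + 2640 + 5 = 53045


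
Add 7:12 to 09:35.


Start: 575 minutes from midnight
Add: 432 minutes
Total: 1007 minutes
Hours: 1007 ÷ 60 = 16 remainder 47

16:47


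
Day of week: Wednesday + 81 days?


Sunday

Start: Wednesday (index 2)
(2 + 81) mod 7
= 83 mod 7
= 6
Index 6 → Sunday


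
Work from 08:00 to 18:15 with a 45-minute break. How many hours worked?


Total time = (18×60+15) - (8×60+0)
= 1095 - 480 = 615 min
Minus break: 615 - 45 = 570 min
= 9h 30m

9h 30m (570 minutes)


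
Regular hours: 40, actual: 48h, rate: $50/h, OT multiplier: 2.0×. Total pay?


Regular: 40h × $50 = $2000.00
Overtime: 48 - 40 = 8h
OT pay: 8h × $50 × 2.0 = $800.00
Total = $2000.00 + $800.00 = $2800.00

$2800.00


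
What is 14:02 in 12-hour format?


Hour: 14
14 - 12 = 2 → PM

2:02 PM


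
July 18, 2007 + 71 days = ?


Start: July 18, 2007
Add 71 days
July 18 → August 1: 31 - 18 + 1 = 14 days (71 - 14 = 57 left)
August 1 → September 1: 31 - 1 + 1 = 31 days (57 - 31 = 26 left)
September 1 + 26 = September 27, 2007

September 27, 2007


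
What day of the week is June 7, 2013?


Zeller's congruence:
q=7, m=6, k=13, j=20
h = (7 + ⌊13×7/5⌋ + 13 + ⌊13/4⌋ + ⌊20/4⌋ - 2×20) mod 7
= (7 + 18 + 13 + 3 + 5 - 40) mod 7
= 6 mod 7 = 6
h=6 → Friday

Friday


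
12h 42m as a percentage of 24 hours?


0.5292 (52.92%)

Total minutes: 12×60 + 42 = 762
Day = 24×60 = 1440 minutes
Fraction = 762/1440 ≈ 0.5292
As a percentage: 762/1440 × 100 ≈ 52.92%


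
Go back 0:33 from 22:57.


Start: 1377 minutes from midnight
Subtract: 33 minutes
Remaining: 1377 - 33 = 1344
Hours: 22, Minutes: 24

22:24


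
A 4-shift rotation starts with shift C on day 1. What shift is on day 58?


Shifts: A, B, C, D
Start: C (index 2)
Day 58: (2 + 58 - 1) mod 4
= 59 mod 4
= 3
Index 3 → shift D

Shift D


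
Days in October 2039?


Month: October (month 10)
October has 31 days

31 days


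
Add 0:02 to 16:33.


Start: 993 minutes from midnight
Add: 2 minutes
Total: 995 minutes
Hours: 995 ÷ 60 = 16 remainder 35

16:35


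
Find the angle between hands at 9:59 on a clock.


54.5°

Hour hand = 9×30 + 59×0.5 = 299.5°
Minute hand = 59×6 = 354°
Difference = |299.5 - 354| = 54.5°


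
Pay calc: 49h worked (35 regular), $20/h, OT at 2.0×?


$1260.00

Regular: 35h × $20 = $700.00
Overtime: 49 - 35 = 14h
OT pay: 14h × $20 × 2.0 = $560.00
Total = $700.00 + $560.00 = $1260.00


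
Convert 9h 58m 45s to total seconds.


Hours: 9 × 3600 = 32400
Minutes: 58 × 60 = 3480
Seconds: 45
Total = 32400 + 3480 + 45 = 35925

35925 seconds


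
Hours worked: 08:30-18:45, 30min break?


Total time = (18×60+45) - (8×60+30)
= 1125 - 510 = 615 min
Minus break: 615 - 30 = 585 min
= 9h 45m

9h 45m (585 minutes)


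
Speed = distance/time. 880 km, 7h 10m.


Distance: 880 km
Time: 7h 10m = 430 min = 430/60 = 43/6 hours
Speed = 880 ÷ (43/6) = 880 × 6 / 43 = 5280/43 ≈ 122.8 km/h

122.8 km/h


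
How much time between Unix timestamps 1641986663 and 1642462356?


475693 seconds (132.1 hours / 5.51 days)

Difference = 1642462356 - 1641986663 = 475693 seconds
In hours: 475693 / 3600 ≈ 132.1
In days: 475693 / 86400 ≈ 5.51
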